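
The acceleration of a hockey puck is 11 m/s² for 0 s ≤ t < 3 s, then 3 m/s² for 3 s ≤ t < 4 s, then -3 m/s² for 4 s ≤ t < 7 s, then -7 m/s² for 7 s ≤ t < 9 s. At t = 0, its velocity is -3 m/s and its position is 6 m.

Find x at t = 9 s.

197.5 m

On each constant-a segment, Δv = aΔt and Δx = v₀Δt + ½aΔt²; chain segment to segment.
0–3 s: v starts -3 m/s; Δx = -3·3 + ½·11·3² = 40.5 m; v ends 30 m/s.
3–4 s: v starts 30 m/s; Δx = 30·1 + ½·3·1² = 31.5 m; v ends 33 m/s.
4–7 s: v starts 33 m/s; Δx = 33·3 + ½·-3·3² = 85.5 m; v ends 24 m/s.
7–9 s: v starts 24 m/s; Δx = 24·2 + ½·-7·2² = 34 m; v ends 10 m/s.
x(9) = 6 + Σ Δx = 197.5 m.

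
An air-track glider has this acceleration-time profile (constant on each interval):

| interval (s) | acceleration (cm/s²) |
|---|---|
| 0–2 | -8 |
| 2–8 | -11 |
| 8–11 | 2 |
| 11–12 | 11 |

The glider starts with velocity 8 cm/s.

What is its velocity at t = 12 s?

-57 cm/s

Δv equals the area under the a-t graph; then v = v₀ + Δv.
0–2 s: -8 × 2 = -16 cm/s
2–8 s: -11 × 6 = -66 cm/s
8–11 s: 2 × 3 = 6 cm/s
11–12 s: 11 × 1 = 11 cm/s
Δv = -65 cm/s, so v(12) = 8 + (-65) = -57 cm/s.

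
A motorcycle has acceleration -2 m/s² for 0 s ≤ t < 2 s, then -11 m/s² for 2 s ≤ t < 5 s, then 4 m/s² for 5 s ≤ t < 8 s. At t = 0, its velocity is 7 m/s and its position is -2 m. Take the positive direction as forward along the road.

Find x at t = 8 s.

On each constant-a segment, Δv = aΔt and Δx = v₀Δt + ½aΔt²; chain segment to segment.
0–2 s: v starts 7 m/s; Δx = 7·2 + ½·-2·2² = 10 m; v ends 3 m/s.
2–5 s: v starts 3 m/s; Δx = 3·3 + ½·-11·3² = -40.5 m; v ends -30 m/s.
5–8 s: v starts -30 m/s; Δx = -30·3 + ½·4·3² = -72 m; v ends -18 m/s.
x(8) = -2 + Σ Δx = -104.5 m.

-104.5 m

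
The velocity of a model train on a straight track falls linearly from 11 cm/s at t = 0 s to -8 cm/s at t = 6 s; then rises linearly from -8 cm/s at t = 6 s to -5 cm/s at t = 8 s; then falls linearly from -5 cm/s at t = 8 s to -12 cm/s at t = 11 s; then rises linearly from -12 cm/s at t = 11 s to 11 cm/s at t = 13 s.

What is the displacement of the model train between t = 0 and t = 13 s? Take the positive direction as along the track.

Net displacement equals the area under the velocity-time graph (areas below the axis count negative).
0–6 s: ½(11 + -8)(6) = 9 cm
6–8 s: ½(-8 + -5)(2) = -13 cm
8–11 s: ½(-5 + -12)(3) = -25.5 cm
11–13 s: ½(-12 + 11)(2) = -1 cm
Net displacement = -30.5 cm

-30.5 cm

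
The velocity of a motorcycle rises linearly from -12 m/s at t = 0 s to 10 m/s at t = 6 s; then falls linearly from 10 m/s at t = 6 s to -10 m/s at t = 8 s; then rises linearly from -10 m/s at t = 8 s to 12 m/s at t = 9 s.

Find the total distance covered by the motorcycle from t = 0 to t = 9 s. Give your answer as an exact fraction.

Total distance travelled is ∫|v| dt — sum the magnitudes of each area piece.
0–6 s: v = 0 at t = 36/11 s; triangle areas 216/11 + 150/11 = 366/11 m
6–8 s: v = 0 at t = 7 s; triangle areas 5 + 5 = 10 m
8–9 s: v = 0 at t = 93/11 s; triangle areas 25/11 + 36/11 = 61/11 m
Total distance = 537/11 m

537/11 m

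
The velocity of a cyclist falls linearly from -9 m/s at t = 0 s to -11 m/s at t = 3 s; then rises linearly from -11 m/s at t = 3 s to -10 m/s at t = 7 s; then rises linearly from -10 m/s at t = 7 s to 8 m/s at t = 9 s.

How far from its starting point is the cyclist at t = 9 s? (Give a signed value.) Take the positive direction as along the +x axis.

-74 m

Net displacement equals the area under the velocity-time graph (areas below the axis count negative).
0–3 s: ½(-9 + -11)(3) = -30 m
3–7 s: ½(-11 + -10)(4) = -42 m
7–9 s: ½(-10 + 8)(2) = -2 m
Net displacement = -74 m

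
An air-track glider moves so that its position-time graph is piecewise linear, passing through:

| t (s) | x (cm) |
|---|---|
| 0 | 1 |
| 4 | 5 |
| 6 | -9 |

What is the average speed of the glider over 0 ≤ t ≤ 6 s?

3 cm/s

Average speed = (total path length)/(elapsed time); on a piecewise-linear x-t graph the path length is Σ|Δx|.
0–4 s: |Δx| = |5 − 1| = 4 cm
4–6 s: |Δx| = |-9 − 5| = 14 cm
Total path = 18 cm; average speed = 18/6 = 3 cm/s.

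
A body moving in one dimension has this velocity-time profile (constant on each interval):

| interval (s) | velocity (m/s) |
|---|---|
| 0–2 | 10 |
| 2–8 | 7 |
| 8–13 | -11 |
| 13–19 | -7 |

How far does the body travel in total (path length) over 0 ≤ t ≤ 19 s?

159 m

Total distance travelled is ∫|v| dt — sum the magnitudes of each area piece.
0–2 s: |10| × 2 = 20 m
2–8 s: |7| × 6 = 42 m
8–13 s: |-11| × 5 = 55 m
13–19 s: |-7| × 6 = 42 m
Total distance = 159 m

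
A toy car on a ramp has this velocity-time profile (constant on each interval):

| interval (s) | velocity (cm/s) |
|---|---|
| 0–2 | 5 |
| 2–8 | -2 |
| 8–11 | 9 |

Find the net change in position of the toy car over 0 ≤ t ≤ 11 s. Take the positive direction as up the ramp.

Net displacement equals the area under the velocity-time graph (areas below the axis count negative).
0–2 s: 5 × 2 = 10 cm
2–8 s: -2 × 6 = -12 cm
8–11 s: 9 × 3 = 27 cm
Net displacement = 25 cm

25 cm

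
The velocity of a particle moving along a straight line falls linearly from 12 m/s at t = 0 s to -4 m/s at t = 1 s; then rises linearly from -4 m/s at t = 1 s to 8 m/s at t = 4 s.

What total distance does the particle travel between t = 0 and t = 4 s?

15 m

Distance (not displacement) is the total path length: add the absolute areas under v-t.
0–1 s: v = 0 at t = 0.75 s; triangle areas 4.5 + 0.5 = 5 m
1–4 s: v = 0 at t = 2 s; triangle areas 2 + 8 = 10 m
Total distance = 15 m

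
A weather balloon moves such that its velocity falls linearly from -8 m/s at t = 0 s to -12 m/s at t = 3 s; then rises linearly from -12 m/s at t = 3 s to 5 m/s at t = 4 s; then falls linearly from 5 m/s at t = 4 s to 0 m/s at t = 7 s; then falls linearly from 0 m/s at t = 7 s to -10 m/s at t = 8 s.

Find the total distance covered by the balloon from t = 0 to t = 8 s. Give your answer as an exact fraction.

Total distance travelled is ∫|v| dt — sum the magnitudes of each area piece.
0–3 s: |½(-8 + -12)(3)| = 30 m
3–4 s: v = 0 at t = 63/17 s; triangle areas 72/17 + 25/34 = 169/34 m
4–7 s: |½(5 + 0)(3)| = 7.5 m
7–8 s: |½(0 + -10)(1)| = 5 m
Total distance = 807/17 m

807/17 m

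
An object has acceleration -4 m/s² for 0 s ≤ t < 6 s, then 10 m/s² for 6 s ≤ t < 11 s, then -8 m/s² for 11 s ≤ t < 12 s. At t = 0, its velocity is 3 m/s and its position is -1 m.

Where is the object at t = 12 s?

On each constant-a segment, Δv = aΔt and Δx = v₀Δt + ½aΔt²; chain segment to segment.
0–6 s: v starts 3 m/s; Δx = 3·6 + ½·-4·6² = -54 m; v ends -21 m/s.
6–11 s: v starts -21 m/s; Δx = -21·5 + ½·10·5² = 20 m; v ends 29 m/s.
11–12 s: v starts 29 m/s; Δx = 29·1 + ½·-8·1² = 25 m; v ends 21 m/s.
x(12) = -1 + Σ Δx = -10 m.

-10 m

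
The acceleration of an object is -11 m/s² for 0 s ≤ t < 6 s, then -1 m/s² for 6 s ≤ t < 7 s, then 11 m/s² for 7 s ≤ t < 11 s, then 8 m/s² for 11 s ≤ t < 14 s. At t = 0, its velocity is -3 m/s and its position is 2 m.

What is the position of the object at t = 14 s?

-517.5 m

On each constant-a segment, Δv = aΔt and Δx = v₀Δt + ½aΔt²; chain segment to segment.
0–6 s: v starts -3 m/s; Δx = -3·6 + ½·-11·6² = -216 m; v ends -69 m/s.
6–7 s: v starts -69 m/s; Δx = -69·1 + ½·-1·1² = -69.5 m; v ends -70 m/s.
7–11 s: v starts -70 m/s; Δx = -70·4 + ½·11·4² = -192 m; v ends -26 m/s.
11–14 s: v starts -26 m/s; Δx = -26·3 + ½·8·3² = -42 m; v ends -2 m/s.
x(14) = 2 + Σ Δx = -517.5 m.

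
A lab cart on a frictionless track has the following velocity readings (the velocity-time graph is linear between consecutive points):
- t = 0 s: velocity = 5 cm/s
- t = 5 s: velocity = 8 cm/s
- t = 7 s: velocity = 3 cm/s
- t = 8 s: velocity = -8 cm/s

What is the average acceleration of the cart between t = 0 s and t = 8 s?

-1.625 cm/s²

Average acceleration = Δv/Δt = (-8 − 5)/(8 − 0) = -1.625 cm/s².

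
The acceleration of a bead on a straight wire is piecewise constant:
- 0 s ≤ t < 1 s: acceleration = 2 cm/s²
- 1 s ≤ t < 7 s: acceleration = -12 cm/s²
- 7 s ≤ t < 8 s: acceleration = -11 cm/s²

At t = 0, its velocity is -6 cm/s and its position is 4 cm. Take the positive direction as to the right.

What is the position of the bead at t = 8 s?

On each constant-a segment, Δv = aΔt and Δx = v₀Δt + ½aΔt²; chain segment to segment.
0–1 s: v starts -6 cm/s; Δx = -6·1 + ½·2·1² = -5 cm; v ends -4 cm/s.
1–7 s: v starts -4 cm/s; Δx = -4·6 + ½·-12·6² = -240 cm; v ends -76 cm/s.
7–8 s: v starts -76 cm/s; Δx = -76·1 + ½·-11·1² = -81.5 cm; v ends -87 cm/s.
x(8) = 4 + Σ Δx = -322.5 cm.

-322.5 cm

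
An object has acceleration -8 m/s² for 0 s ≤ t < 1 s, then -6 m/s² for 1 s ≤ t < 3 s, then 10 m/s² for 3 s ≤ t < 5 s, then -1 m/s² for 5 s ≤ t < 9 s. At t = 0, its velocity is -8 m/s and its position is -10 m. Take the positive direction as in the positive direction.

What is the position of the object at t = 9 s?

-142 m

On each constant-a segment, Δv = aΔt and Δx = v₀Δt + ½aΔt²; chain segment to segment.
0–1 s: v starts -8 m/s; Δx = -8·1 + ½·-8·1² = -12 m; v ends -16 m/s.
1–3 s: v starts -16 m/s; Δx = -16·2 + ½·-6·2² = -44 m; v ends -28 m/s.
3–5 s: v starts -28 m/s; Δx = -28·2 + ½·10·2² = -36 m; v ends -8 m/s.
5–9 s: v starts -8 m/s; Δx = -8·4 + ½·-1·4² = -40 m; v ends -12 m/s.
x(9) = -10 + Σ Δx = -142 m.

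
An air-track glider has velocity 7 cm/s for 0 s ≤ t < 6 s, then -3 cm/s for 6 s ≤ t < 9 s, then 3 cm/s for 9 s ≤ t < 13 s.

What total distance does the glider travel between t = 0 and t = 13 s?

63 cm

Total distance travelled is ∫|v| dt — sum the magnitudes of each area piece.
0–6 s: |7| × 6 = 42 cm
6–9 s: |-3| × 3 = 9 cm
9–13 s: |3| × 4 = 12 cm
Total distance = 63 cm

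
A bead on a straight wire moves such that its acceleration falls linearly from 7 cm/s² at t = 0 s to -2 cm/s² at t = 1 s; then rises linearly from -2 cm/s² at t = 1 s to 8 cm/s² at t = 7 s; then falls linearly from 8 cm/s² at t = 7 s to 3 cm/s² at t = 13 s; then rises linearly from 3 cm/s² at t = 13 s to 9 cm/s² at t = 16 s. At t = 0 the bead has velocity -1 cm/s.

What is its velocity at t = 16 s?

Δv equals the area under the a-t graph; then v = v₀ + Δv.
0–1 s: ½(7 + -2)(1) = 2.5 cm/s
1–7 s: ½(-2 + 8)(6) = 18 cm/s
7–13 s: ½(8 + 3)(6) = 33 cm/s
13–16 s: ½(3 + 9)(3) = 18 cm/s
Δv = 71.5 cm/s, so v(16) = -1 + (71.5) = 70.5 cm/s.

70.5 cm/s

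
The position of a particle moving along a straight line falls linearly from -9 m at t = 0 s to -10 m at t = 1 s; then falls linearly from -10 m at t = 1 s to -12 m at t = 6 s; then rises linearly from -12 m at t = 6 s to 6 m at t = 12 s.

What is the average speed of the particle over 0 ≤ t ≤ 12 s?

1.75 m/s

Average speed = (total path length)/(elapsed time); on a piecewise-linear x-t graph the path length is Σ|Δx|.
0–1 s: |Δx| = |-10 − -9| = 1 m
1–6 s: |Δx| = |-12 − -10| = 2 m
6–12 s: |Δx| = |6 − -12| = 18 m
Total path = 21 m; average speed = 21/12 = 1.75 m/s.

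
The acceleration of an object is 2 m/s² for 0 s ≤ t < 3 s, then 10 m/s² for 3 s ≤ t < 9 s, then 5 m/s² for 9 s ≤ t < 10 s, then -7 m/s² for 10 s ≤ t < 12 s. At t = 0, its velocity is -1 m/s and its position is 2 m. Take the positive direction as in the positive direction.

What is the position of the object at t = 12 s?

On each constant-a segment, Δv = aΔt and Δx = v₀Δt + ½aΔt²; chain segment to segment.
0–3 s: v starts -1 m/s; Δx = -1·3 + ½·2·3² = 6 m; v ends 5 m/s.
3–9 s: v starts 5 m/s; Δx = 5·6 + ½·10·6² = 210 m; v ends 65 m/s.
9–10 s: v starts 65 m/s; Δx = 65·1 + ½·5·1² = 67.5 m; v ends 70 m/s.
10–12 s: v starts 70 m/s; Δx = 70·2 + ½·-7·2² = 126 m; v ends 56 m/s.
x(12) = 2 + Σ Δx = 411.5 m.

411.5 m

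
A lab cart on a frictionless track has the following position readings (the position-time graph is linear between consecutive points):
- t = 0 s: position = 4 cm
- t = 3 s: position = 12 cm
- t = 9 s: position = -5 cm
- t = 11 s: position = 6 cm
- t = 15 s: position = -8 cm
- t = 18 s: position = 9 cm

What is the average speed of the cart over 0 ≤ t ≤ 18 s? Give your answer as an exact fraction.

Average speed = (total path length)/(elapsed time); on a piecewise-linear x-t graph the path length is Σ|Δx|.
0–3 s: |Δx| = |12 − 4| = 8 cm
3–9 s: |Δx| = |-5 − 12| = 17 cm
9–11 s: |Δx| = |6 − -5| = 11 cm
11–15 s: |Δx| = |-8 − 6| = 14 cm
15–18 s: |Δx| = |9 − -8| = 17 cm
Total path = 67 cm; average speed = 67/18 = 67/18 cm/s.

67/18 cm/s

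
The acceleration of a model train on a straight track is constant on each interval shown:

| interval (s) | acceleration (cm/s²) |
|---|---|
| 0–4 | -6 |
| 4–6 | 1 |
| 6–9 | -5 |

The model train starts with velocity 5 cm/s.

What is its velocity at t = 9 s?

Δv equals the area under the a-t graph; then v = v₀ + Δv.
0–4 s: -6 × 4 = -24 cm/s
4–6 s: 1 × 2 = 2 cm/s
6–9 s: -5 × 3 = -15 cm/s
Δv = -37 cm/s, so v(9) = 5 + (-37) = -32 cm/s.

-32 cm/s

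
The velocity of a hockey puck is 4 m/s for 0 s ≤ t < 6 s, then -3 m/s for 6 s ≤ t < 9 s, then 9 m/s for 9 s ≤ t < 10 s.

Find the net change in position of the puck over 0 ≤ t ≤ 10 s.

24 m

Net displacement equals the area under the velocity-time graph (areas below the axis count negative).
0–6 s: 4 × 6 = 24 m
6–9 s: -3 × 3 = -9 m
9–10 s: 9 × 1 = 9 m
Net displacement = 24 m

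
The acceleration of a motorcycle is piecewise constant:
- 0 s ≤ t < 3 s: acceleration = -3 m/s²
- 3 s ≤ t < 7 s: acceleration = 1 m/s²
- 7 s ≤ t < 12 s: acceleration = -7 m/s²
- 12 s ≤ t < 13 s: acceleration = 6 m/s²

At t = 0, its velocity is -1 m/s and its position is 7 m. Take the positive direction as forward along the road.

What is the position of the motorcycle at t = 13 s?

On each constant-a segment, Δv = aΔt and Δx = v₀Δt + ½aΔt²; chain segment to segment.
0–3 s: v starts -1 m/s; Δx = -1·3 + ½·-3·3² = -16.5 m; v ends -10 m/s.
3–7 s: v starts -10 m/s; Δx = -10·4 + ½·1·4² = -32 m; v ends -6 m/s.
7–12 s: v starts -6 m/s; Δx = -6·5 + ½·-7·5² = -117.5 m; v ends -41 m/s.
12–13 s: v starts -41 m/s; Δx = -41·1 + ½·6·1² = -38 m; v ends -35 m/s.
x(13) = 7 + Σ Δx = -197 m.

-197 m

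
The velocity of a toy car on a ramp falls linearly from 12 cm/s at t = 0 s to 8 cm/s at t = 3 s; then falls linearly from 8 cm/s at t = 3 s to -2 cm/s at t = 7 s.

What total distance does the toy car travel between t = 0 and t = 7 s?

Total distance travelled is ∫|v| dt — sum the magnitudes of each area piece.
0–3 s: |½(12 + 8)(3)| = 30 cm
3–7 s: v = 0 at t = 6.2 s; triangle areas 12.8 + 0.8 = 13.6 cm
Total distance = 43.6 cm

43.6 cm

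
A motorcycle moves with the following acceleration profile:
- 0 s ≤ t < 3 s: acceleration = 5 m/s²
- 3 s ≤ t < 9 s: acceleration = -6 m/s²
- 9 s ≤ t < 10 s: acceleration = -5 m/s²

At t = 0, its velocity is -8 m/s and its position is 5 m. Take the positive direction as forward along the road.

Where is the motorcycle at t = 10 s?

-94 m

On each constant-a segment, Δv = aΔt and Δx = v₀Δt + ½aΔt²; chain segment to segment.
0–3 s: v starts -8 m/s; Δx = -8·3 + ½·5·3² = -1.5 m; v ends 7 m/s.
3–9 s: v starts 7 m/s; Δx = 7·6 + ½·-6·6² = -66 m; v ends -29 m/s.
9–10 s: v starts -29 m/s; Δx = -29·1 + ½·-5·1² = -31.5 m; v ends -34 m/s.
x(10) = 5 + Σ Δx = -94 m.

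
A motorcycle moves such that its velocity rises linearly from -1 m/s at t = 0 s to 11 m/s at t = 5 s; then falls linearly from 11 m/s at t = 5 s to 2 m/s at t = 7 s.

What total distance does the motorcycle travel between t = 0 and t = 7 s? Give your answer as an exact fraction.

461/12 m

Distance (not displacement) is the total path length: add the absolute areas under v-t.
0–5 s: v = 0 at t = 5/12 s; triangle areas 5/24 + 605/24 = 305/12 m
5–7 s: |½(11 + 2)(2)| = 13 m
Total distance = 461/12 m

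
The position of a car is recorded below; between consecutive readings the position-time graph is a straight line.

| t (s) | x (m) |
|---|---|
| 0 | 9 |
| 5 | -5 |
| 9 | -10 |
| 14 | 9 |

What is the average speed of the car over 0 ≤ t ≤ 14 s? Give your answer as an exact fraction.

Average speed = (total path length)/(elapsed time); on a piecewise-linear x-t graph the path length is Σ|Δx|.
0–5 s: |Δx| = |-5 − 9| = 14 m
5–9 s: |Δx| = |-10 − -5| = 5 m
9–14 s: |Δx| = |9 − -10| = 19 m
Total path = 38 m; average speed = 38/14 = 19/7 m/s.

19/7 m/s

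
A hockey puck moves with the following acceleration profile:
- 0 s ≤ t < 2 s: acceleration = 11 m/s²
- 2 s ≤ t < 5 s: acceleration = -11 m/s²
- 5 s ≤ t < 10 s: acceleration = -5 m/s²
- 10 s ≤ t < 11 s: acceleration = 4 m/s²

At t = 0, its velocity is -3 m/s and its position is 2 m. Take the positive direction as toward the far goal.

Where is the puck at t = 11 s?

On each constant-a segment, Δv = aΔt and Δx = v₀Δt + ½aΔt²; chain segment to segment.
0–2 s: v starts -3 m/s; Δx = -3·2 + ½·11·2² = 16 m; v ends 19 m/s.
2–5 s: v starts 19 m/s; Δx = 19·3 + ½·-11·3² = 7.5 m; v ends -14 m/s.
5–10 s: v starts -14 m/s; Δx = -14·5 + ½·-5·5² = -132.5 m; v ends -39 m/s.
10–11 s: v starts -39 m/s; Δx = -39·1 + ½·4·1² = -37 m; v ends -35 m/s.
x(11) = 2 + Σ Δx = -144 m.

-144 m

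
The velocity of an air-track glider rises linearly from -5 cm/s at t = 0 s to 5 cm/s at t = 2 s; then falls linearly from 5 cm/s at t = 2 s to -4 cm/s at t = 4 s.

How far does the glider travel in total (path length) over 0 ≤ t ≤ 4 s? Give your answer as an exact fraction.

Distance (not displacement) is the total path length: add the absolute areas under v-t.
0–2 s: v = 0 at t = 1 s; triangle areas 2.5 + 2.5 = 5 cm
2–4 s: v = 0 at t = 28/9 s; triangle areas 25/9 + 16/9 = 41/9 cm
Total distance = 86/9 cm

86/9 cm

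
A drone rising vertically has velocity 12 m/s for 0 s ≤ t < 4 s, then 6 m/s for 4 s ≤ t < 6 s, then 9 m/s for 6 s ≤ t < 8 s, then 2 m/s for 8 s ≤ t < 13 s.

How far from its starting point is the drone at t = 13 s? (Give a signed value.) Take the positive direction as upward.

88 m

Displacement is the signed area under the v-t curve.
0–4 s: 12 × 4 = 48 m
4–6 s: 6 × 2 = 12 m
6–8 s: 9 × 2 = 18 m
8–13 s: 2 × 5 = 10 m
Net displacement = 88 m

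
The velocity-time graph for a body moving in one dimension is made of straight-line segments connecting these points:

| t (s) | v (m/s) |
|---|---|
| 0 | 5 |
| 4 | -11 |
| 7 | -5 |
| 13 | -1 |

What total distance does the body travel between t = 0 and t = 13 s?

60.25 m

Distance (not displacement) is the total path length: add the absolute areas under v-t.
0–4 s: v = 0 at t = 1.25 s; triangle areas 3.125 + 15.125 = 18.25 m
4–7 s: |½(-11 + -5)(3)| = 24 m
7–13 s: |½(-5 + -1)(6)| = 18 m
Total distance = 60.25 m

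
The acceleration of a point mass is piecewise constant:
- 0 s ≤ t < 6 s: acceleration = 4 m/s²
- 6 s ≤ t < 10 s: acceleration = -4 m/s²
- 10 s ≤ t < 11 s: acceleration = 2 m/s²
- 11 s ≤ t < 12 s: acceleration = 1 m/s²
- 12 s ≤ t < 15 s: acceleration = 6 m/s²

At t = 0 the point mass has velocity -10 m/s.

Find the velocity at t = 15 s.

19 m/s

Δv equals the area under the a-t graph; then v = v₀ + Δv.
0–6 s: 4 × 6 = 24 m/s
6–10 s: -4 × 4 = -16 m/s
10–11 s: 2 × 1 = 2 m/s
11–12 s: 1 × 1 = 1 m/s
12–15 s: 6 × 3 = 18 m/s
Δv = 29 m/s, so v(15) = -10 + (29) = 19 m/s.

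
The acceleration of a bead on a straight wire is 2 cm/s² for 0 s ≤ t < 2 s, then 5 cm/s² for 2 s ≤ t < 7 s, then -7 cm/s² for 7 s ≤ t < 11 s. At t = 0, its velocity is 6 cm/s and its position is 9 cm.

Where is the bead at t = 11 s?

On each constant-a segment, Δv = aΔt and Δx = v₀Δt + ½aΔt²; chain segment to segment.
0–2 s: v starts 6 cm/s; Δx = 6·2 + ½·2·2² = 16 cm; v ends 10 cm/s.
2–7 s: v starts 10 cm/s; Δx = 10·5 + ½·5·5² = 112.5 cm; v ends 35 cm/s.
7–11 s: v starts 35 cm/s; Δx = 35·4 + ½·-7·4² = 84 cm; v ends 7 cm/s.
x(11) = 9 + Σ Δx = 221.5 cm.

221.5 cm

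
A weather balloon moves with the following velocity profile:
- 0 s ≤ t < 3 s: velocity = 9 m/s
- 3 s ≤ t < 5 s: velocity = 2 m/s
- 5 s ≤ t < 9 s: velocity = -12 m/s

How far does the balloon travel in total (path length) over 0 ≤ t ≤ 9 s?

Distance (not displacement) is the total path length: add the absolute areas under v-t.
0–3 s: |9| × 3 = 27 m
3–5 s: |2| × 2 = 4 m
5–9 s: |-12| × 4 = 48 m
Total distance = 79 m

79 m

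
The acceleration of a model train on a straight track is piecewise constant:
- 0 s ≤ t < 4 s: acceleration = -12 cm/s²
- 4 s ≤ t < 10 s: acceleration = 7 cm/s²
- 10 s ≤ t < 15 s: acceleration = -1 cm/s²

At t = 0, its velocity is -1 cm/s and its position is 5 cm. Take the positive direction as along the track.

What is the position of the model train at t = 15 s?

On each constant-a segment, Δv = aΔt and Δx = v₀Δt + ½aΔt²; chain segment to segment.
0–4 s: v starts -1 cm/s; Δx = -1·4 + ½·-12·4² = -100 cm; v ends -49 cm/s.
4–10 s: v starts -49 cm/s; Δx = -49·6 + ½·7·6² = -168 cm; v ends -7 cm/s.
10–15 s: v starts -7 cm/s; Δx = -7·5 + ½·-1·5² = -47.5 cm; v ends -12 cm/s.
x(15) = 5 + Σ Δx = -310.5 cm.

-310.5 cm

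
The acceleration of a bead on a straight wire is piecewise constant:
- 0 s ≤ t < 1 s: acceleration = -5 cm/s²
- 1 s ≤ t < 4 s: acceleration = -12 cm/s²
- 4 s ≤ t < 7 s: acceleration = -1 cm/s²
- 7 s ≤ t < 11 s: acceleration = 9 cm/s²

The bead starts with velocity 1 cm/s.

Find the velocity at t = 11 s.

-7 cm/s

Δv equals the area under the a-t graph; then v = v₀ + Δv.
0–1 s: -5 × 1 = -5 cm/s
1–4 s: -12 × 3 = -36 cm/s
4–7 s: -1 × 3 = -3 cm/s
7–11 s: 9 × 4 = 36 cm/s
Δv = -8 cm/s, so v(11) = 1 + (-8) = -7 cm/s.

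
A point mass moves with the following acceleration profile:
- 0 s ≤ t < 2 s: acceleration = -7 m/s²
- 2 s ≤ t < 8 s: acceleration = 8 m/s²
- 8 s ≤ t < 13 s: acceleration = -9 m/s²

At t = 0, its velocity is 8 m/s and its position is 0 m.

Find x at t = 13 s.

207.5 m

On each constant-a segment, Δv = aΔt and Δx = v₀Δt + ½aΔt²; chain segment to segment.
0–2 s: v starts 8 m/s; Δx = 8·2 + ½·-7·2² = 2 m; v ends -6 m/s.
2–8 s: v starts -6 m/s; Δx = -6·6 + ½·8·6² = 108 m; v ends 42 m/s.
8–13 s: v starts 42 m/s; Δx = 42·5 + ½·-9·5² = 97.5 m; v ends -3 m/s.
x(13) = 0 + Σ Δx = 207.5 m.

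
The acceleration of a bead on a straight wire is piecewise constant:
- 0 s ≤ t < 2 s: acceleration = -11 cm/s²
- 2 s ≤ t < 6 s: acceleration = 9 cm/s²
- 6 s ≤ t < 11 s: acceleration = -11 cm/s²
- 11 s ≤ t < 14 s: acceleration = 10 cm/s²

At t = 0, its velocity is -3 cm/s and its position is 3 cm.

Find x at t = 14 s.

-222.5 cm

On each constant-a segment, Δv = aΔt and Δx = v₀Δt + ½aΔt²; chain segment to segment.
0–2 s: v starts -3 cm/s; Δx = -3·2 + ½·-11·2² = -28 cm; v ends -25 cm/s.
2–6 s: v starts -25 cm/s; Δx = -25·4 + ½·9·4² = -28 cm; v ends 11 cm/s.
6–11 s: v starts 11 cm/s; Δx = 11·5 + ½·-11·5² = -82.5 cm; v ends -44 cm/s.
11–14 s: v starts -44 cm/s; Δx = -44·3 + ½·10·3² = -87 cm; v ends -14 cm/s.
x(14) = 3 + Σ Δx = -222.5 cm.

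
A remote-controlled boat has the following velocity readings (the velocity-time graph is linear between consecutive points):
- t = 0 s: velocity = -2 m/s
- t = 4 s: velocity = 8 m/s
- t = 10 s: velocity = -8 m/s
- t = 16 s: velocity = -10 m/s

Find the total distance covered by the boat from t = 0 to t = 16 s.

Total distance travelled is ∫|v| dt — sum the magnitudes of each area piece.
0–4 s: v = 0 at t = 0.8 s; triangle areas 0.8 + 12.8 = 13.6 m
4–10 s: v = 0 at t = 7 s; triangle areas 12 + 12 = 24 m
10–16 s: |½(-8 + -10)(6)| = 54 m
Total distance = 91.6 m

91.6 m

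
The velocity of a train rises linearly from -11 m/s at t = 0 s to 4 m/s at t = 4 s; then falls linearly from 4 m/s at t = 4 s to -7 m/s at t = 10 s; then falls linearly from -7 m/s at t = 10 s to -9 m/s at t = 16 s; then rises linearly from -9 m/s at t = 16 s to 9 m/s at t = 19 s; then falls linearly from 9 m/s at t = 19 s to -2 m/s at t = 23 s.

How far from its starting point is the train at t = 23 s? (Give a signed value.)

Net displacement equals the area under the velocity-time graph (areas below the axis count negative).
0–4 s: ½(-11 + 4)(4) = -14 m
4–10 s: ½(4 + -7)(6) = -9 m
10–16 s: ½(-7 + -9)(6) = -48 m
16–19 s: ½(-9 + 9)(3) = 0 m
19–23 s: ½(9 + -2)(4) = 14 m
Net displacement = -57 m

-57 m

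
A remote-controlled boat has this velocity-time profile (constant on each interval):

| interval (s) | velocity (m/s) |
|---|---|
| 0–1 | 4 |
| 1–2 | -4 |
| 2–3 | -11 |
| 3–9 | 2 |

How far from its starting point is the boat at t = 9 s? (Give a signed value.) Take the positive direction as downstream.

1 m

Net displacement equals the area under the velocity-time graph (areas below the axis count negative).
0–1 s: 4 × 1 = 4 m
1–2 s: -4 × 1 = -4 m
2–3 s: -11 × 1 = -11 m
3–9 s: 2 × 6 = 12 m
Net displacement = 1 m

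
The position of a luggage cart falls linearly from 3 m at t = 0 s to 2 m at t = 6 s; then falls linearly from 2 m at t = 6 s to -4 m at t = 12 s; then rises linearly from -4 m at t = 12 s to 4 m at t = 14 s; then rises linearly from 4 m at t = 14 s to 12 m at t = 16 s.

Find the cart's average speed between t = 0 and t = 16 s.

1.4375 m/s

Average speed = (total path length)/(elapsed time); on a piecewise-linear x-t graph the path length is Σ|Δx|.
0–6 s: |Δx| = |2 − 3| = 1 m
6–12 s: |Δx| = |-4 − 2| = 6 m
12–14 s: |Δx| = |4 − -4| = 8 m
14–16 s: |Δx| = |12 − 4| = 8 m
Total path = 23 m; average speed = 23/16 = 1.4375 m/s.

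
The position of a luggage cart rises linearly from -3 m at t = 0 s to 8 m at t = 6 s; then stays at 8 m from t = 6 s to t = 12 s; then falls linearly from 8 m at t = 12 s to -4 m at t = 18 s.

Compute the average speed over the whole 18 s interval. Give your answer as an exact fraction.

Average speed = (total path length)/(elapsed time); on a piecewise-linear x-t graph the path length is Σ|Δx|.
0–6 s: |Δx| = |8 − -3| = 11 m
6–12 s: |Δx| = |8 − 8| = 0 m
12–18 s: |Δx| = |-4 − 8| = 12 m
Total path = 23 m; average speed = 23/18 = 23/18 m/s.

23/18 m/s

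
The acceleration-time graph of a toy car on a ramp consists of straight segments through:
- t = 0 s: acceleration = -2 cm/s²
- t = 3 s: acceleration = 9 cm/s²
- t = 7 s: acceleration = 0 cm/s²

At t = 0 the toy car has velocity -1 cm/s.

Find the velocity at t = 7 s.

Δv equals the area under the a-t graph; then v = v₀ + Δv.
0–3 s: ½(-2 + 9)(3) = 10.5 cm/s
3–7 s: ½(9 + 0)(4) = 18 cm/s
Δv = 28.5 cm/s, so v(7) = -1 + (28.5) = 27.5 cm/s.

27.5 cm/s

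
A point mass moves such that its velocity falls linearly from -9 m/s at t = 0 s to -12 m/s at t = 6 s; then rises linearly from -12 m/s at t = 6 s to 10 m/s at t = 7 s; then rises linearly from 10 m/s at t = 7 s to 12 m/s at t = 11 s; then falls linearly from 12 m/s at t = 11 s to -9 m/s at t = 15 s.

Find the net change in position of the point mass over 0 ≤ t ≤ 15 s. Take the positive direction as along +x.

-14 m

Net displacement equals the area under the velocity-time graph (areas below the axis count negative).
0–6 s: ½(-9 + -12)(6) = -63 m
6–7 s: ½(-12 + 10)(1) = -1 m
7–11 s: ½(10 + 12)(4) = 44 m
11–15 s: ½(12 + -9)(4) = 6 m
Net displacement = -14 m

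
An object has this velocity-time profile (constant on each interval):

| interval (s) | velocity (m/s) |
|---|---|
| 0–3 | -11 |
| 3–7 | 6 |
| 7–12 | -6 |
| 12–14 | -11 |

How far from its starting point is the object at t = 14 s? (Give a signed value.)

Net displacement equals the area under the velocity-time graph (areas below the axis count negative).
0–3 s: -11 × 3 = -33 m
3–7 s: 6 × 4 = 24 m
7–12 s: -6 × 5 = -30 m
12–14 s: -11 × 2 = -22 m
Net displacement = -61 m

-61 m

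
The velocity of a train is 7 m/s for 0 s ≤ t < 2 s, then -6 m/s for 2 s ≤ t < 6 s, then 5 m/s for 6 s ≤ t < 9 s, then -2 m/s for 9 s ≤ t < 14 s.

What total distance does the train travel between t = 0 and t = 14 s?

63 m

Total distance travelled is ∫|v| dt — sum the magnitudes of each area piece.
0–2 s: |7| × 2 = 14 m
2–6 s: |-6| × 4 = 24 m
6–9 s: |5| × 3 = 15 m
9–14 s: |-2| × 5 = 10 m
Total distance = 63 m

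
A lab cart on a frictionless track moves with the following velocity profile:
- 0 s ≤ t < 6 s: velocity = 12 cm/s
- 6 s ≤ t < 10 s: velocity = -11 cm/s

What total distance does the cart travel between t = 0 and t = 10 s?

116 cm

Distance (not displacement) is the total path length: add the absolute areas under v-t.
0–6 s: |12| × 6 = 72 cm
6–10 s: |-11| × 4 = 44 cm
Total distance = 116 cm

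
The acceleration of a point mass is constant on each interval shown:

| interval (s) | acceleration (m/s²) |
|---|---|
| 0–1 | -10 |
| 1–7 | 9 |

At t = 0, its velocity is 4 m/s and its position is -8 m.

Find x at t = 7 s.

117 m

On each constant-a segment, Δv = aΔt and Δx = v₀Δt + ½aΔt²; chain segment to segment.
0–1 s: v starts 4 m/s; Δx = 4·1 + ½·-10·1² = -1 m; v ends -6 m/s.
1–7 s: v starts -6 m/s; Δx = -6·6 + ½·9·6² = 126 m; v ends 48 m/s.
x(7) = -8 + Σ Δx = 117 m.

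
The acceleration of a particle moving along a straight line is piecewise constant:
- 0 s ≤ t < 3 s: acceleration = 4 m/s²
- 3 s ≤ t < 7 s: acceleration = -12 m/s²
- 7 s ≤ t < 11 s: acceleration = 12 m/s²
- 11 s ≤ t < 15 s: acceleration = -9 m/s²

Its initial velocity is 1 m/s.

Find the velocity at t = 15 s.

-23 m/s

Δv equals the area under the a-t graph; then v = v₀ + Δv.
0–3 s: 4 × 3 = 12 m/s
3–7 s: -12 × 4 = -48 m/s
7–11 s: 12 × 4 = 48 m/s
11–15 s: -9 × 4 = -36 m/s
Δv = -24 m/s, so v(15) = 1 + (-24) = -23 m/s.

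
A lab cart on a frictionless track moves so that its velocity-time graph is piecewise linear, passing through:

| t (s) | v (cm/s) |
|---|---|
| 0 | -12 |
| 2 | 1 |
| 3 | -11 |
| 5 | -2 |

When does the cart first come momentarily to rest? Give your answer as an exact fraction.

t = 24/13 s

v changes sign on 0–2 s (from -12 to 1); the graph is linear there, so v = 0 at t = 0 + (12)·(2 − 0)/(1 − -12) = 24/13 s.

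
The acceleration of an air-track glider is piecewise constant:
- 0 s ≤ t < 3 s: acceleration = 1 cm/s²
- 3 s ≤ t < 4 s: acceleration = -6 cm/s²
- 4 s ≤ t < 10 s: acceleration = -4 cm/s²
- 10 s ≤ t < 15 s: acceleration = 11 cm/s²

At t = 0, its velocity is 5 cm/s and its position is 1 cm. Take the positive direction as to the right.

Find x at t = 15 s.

-7 cm

On each constant-a segment, Δv = aΔt and Δx = v₀Δt + ½aΔt²; chain segment to segment.
0–3 s: v starts 5 cm/s; Δx = 5·3 + ½·1·3² = 19.5 cm; v ends 8 cm/s.
3–4 s: v starts 8 cm/s; Δx = 8·1 + ½·-6·1² = 5 cm; v ends 2 cm/s.
4–10 s: v starts 2 cm/s; Δx = 2·6 + ½·-4·6² = -60 cm; v ends -22 cm/s.
10–15 s: v starts -22 cm/s; Δx = -22·5 + ½·11·5² = 27.5 cm; v ends 33 cm/s.
x(15) = 1 + Σ Δx = -7 cm.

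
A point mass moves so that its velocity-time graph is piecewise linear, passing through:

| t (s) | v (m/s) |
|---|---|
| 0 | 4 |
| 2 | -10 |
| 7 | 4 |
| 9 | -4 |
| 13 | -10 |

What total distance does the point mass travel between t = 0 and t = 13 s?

61 m

Total distance travelled is ∫|v| dt — sum the magnitudes of each area piece.
0–2 s: v = 0 at t = 4/7 s; triangle areas 8/7 + 50/7 = 58/7 m
2–7 s: v = 0 at t = 39/7 s; triangle areas 125/7 + 20/7 = 145/7 m
7–9 s: v = 0 at t = 8 s; triangle areas 2 + 2 = 4 m
9–13 s: |½(-4 + -10)(4)| = 28 m
Total distance = 61 m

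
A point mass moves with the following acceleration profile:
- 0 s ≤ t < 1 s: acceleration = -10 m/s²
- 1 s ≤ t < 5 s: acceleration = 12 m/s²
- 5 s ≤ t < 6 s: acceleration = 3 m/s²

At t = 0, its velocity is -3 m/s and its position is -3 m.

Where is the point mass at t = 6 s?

69.5 m

On each constant-a segment, Δv = aΔt and Δx = v₀Δt + ½aΔt²; chain segment to segment.
0–1 s: v starts -3 m/s; Δx = -3·1 + ½·-10·1² = -8 m; v ends -13 m/s.
1–5 s: v starts -13 m/s; Δx = -13·4 + ½·12·4² = 44 m; v ends 35 m/s.
5–6 s: v starts 35 m/s; Δx = 35·1 + ½·3·1² = 36.5 m; v ends 38 m/s.
x(6) = -3 + Σ Δx = 69.5 m.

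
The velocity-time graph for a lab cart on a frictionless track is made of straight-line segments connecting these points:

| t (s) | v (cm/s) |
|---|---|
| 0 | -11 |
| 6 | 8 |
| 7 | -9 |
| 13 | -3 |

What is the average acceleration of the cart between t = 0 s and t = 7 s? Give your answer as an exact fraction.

2/7 cm/s²

Average acceleration = Δv/Δt = (-9 − -11)/(7 − 0) = 2/7 cm/s².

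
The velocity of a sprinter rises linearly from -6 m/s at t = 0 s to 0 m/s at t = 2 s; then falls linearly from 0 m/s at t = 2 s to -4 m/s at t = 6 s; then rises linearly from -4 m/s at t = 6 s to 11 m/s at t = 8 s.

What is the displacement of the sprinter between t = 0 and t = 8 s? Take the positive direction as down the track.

Displacement is the signed area under the v-t curve.
0–2 s: ½(-6 + 0)(2) = -6 m
2–6 s: ½(0 + -4)(4) = -8 m
6–8 s: ½(-4 + 11)(2) = 7 m
Net displacement = -7 m

-7 m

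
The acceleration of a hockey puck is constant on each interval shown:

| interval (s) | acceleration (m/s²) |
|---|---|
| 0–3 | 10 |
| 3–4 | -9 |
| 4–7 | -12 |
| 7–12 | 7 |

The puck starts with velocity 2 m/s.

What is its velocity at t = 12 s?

Δv equals the area under the a-t graph; then v = v₀ + Δv.
0–3 s: 10 × 3 = 30 m/s
3–4 s: -9 × 1 = -9 m/s
4–7 s: -12 × 3 = -36 m/s
7–12 s: 7 × 5 = 35 m/s
Δv = 20 m/s, so v(12) = 2 + (20) = 22 m/s.

22 m/s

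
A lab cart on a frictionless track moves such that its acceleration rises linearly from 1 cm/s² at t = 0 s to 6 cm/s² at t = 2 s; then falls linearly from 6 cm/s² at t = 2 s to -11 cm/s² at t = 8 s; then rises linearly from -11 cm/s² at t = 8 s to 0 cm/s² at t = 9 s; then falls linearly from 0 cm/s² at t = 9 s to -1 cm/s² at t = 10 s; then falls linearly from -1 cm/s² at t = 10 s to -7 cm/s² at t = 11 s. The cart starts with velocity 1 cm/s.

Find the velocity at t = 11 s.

-17 cm/s

Δv equals the area under the a-t graph; then v = v₀ + Δv.
0–2 s: ½(1 + 6)(2) = 7 cm/s
2–8 s: ½(6 + -11)(6) = -15 cm/s
8–9 s: ½(-11 + 0)(1) = -5.5 cm/s
9–10 s: ½(0 + -1)(1) = -0.5 cm/s
10–11 s: ½(-1 + -7)(1) = -4 cm/s
Δv = -18 cm/s, so v(11) = 1 + (-18) = -17 cm/s.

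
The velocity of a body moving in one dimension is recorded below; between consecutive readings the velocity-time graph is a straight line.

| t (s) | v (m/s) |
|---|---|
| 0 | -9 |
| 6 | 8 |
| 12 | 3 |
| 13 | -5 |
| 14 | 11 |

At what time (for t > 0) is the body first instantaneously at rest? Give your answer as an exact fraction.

v changes sign on 0–6 s (from -9 to 8); the graph is linear there, so v = 0 at t = 0 + (9)·(6 − 0)/(8 − -9) = 54/17 s.

t = 54/17 s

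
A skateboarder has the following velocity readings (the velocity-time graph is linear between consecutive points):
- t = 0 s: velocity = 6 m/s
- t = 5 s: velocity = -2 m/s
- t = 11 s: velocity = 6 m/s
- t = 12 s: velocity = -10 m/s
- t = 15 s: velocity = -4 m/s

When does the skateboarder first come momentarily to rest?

t = 3.75 s

v changes sign on 0–5 s (from 6 to -2); the graph is linear there, so v = 0 at t = 0 + (-6)·(5 − 0)/(-2 − 6) = 3.75 s.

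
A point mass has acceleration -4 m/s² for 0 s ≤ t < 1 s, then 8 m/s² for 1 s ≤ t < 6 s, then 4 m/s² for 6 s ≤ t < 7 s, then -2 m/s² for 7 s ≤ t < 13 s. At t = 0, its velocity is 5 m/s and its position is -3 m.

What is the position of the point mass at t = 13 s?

On each constant-a segment, Δv = aΔt and Δx = v₀Δt + ½aΔt²; chain segment to segment.
0–1 s: v starts 5 m/s; Δx = 5·1 + ½·-4·1² = 3 m; v ends 1 m/s.
1–6 s: v starts 1 m/s; Δx = 1·5 + ½·8·5² = 105 m; v ends 41 m/s.
6–7 s: v starts 41 m/s; Δx = 41·1 + ½·4·1² = 43 m; v ends 45 m/s.
7–13 s: v starts 45 m/s; Δx = 45·6 + ½·-2·6² = 234 m; v ends 33 m/s.
x(13) = -3 + Σ Δx = 382 m.

382 m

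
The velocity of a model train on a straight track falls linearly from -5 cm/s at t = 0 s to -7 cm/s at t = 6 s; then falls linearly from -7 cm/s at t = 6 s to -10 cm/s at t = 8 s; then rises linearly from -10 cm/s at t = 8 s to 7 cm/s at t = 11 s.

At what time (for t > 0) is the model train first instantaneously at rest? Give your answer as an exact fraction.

t = 166/17 s

v changes sign on 8–11 s (from -10 to 7); the graph is linear there, so v = 0 at t = 8 + (10)·(11 − 8)/(7 − -10) = 166/17 s.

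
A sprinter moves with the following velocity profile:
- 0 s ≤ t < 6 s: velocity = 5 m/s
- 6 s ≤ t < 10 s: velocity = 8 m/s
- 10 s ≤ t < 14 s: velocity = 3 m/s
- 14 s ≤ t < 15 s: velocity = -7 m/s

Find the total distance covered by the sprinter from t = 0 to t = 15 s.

Distance (not displacement) is the total path length: add the absolute areas under v-t.
0–6 s: |5| × 6 = 30 m
6–10 s: |8| × 4 = 32 m
10–14 s: |3| × 4 = 12 m
14–15 s: |-7| × 1 = 7 m
Total distance = 81 m

81 m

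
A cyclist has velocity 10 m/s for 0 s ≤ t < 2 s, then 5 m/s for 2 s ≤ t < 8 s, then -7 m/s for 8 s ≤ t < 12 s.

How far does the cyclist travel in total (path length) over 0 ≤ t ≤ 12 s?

78 m

Total distance travelled is ∫|v| dt — sum the magnitudes of each area piece.
0–2 s: |10| × 2 = 20 m
2–8 s: |5| × 6 = 30 m
8–12 s: |-7| × 4 = 28 m
Total distance = 78 m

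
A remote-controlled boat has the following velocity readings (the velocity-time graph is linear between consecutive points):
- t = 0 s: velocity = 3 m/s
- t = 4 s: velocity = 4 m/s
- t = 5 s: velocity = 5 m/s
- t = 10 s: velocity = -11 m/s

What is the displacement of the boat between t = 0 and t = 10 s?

3.5 m

Displacement is the signed area under the v-t curve.
0–4 s: ½(3 + 4)(4) = 14 m
4–5 s: ½(4 + 5)(1) = 4.5 m
5–10 s: ½(5 + -11)(5) = -15 m
Net displacement = 3.5 m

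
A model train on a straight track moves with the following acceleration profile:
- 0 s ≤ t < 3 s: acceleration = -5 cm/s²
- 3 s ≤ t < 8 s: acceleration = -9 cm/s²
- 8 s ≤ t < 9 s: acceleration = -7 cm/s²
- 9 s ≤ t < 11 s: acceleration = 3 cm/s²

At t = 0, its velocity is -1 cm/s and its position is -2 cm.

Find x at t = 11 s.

On each constant-a segment, Δv = aΔt and Δx = v₀Δt + ½aΔt²; chain segment to segment.
0–3 s: v starts -1 cm/s; Δx = -1·3 + ½·-5·3² = -25.5 cm; v ends -16 cm/s.
3–8 s: v starts -16 cm/s; Δx = -16·5 + ½·-9·5² = -192.5 cm; v ends -61 cm/s.
8–9 s: v starts -61 cm/s; Δx = -61·1 + ½·-7·1² = -64.5 cm; v ends -68 cm/s.
9–11 s: v starts -68 cm/s; Δx = -68·2 + ½·3·2² = -130 cm; v ends -62 cm/s.
x(11) = -2 + Σ Δx = -414.5 cm.

-414.5 cm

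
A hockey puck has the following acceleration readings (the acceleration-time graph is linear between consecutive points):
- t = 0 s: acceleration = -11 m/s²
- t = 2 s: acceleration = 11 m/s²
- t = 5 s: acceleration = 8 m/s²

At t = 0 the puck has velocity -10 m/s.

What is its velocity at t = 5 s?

Δv equals the area under the a-t graph; then v = v₀ + Δv.
0–2 s: ½(-11 + 11)(2) = 0 m/s
2–5 s: ½(11 + 8)(3) = 28.5 m/s
Δv = 28.5 m/s, so v(5) = -10 + (28.5) = 18.5 m/s.

18.5 m/s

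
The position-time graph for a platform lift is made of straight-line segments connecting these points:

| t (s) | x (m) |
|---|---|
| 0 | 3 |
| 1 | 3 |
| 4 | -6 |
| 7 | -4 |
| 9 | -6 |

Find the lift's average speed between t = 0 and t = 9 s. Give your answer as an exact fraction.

Average speed = (total path length)/(elapsed time); on a piecewise-linear x-t graph the path length is Σ|Δx|.
0–1 s: |Δx| = |3 − 3| = 0 m
1–4 s: |Δx| = |-6 − 3| = 9 m
4–7 s: |Δx| = |-4 − -6| = 2 m
7–9 s: |Δx| = |-6 − -4| = 2 m
Total path = 13 m; average speed = 13/9 = 13/9 m/s.

13/9 m/s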